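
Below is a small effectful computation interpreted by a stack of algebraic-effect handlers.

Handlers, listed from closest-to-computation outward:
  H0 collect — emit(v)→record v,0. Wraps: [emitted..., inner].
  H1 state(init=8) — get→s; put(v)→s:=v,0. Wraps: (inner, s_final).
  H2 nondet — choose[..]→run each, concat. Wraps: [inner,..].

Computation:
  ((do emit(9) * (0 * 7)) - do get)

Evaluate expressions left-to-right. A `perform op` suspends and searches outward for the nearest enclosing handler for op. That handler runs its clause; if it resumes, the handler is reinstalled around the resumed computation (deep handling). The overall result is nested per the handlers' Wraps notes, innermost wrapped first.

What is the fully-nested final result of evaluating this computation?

Answer: [([9, -8], 8)]

Evaluation trace:
emit(9) @ H0 ⇒ out+=9
get @ H1 ⇒ 8
H0 returns [9, -8]
H1 returns ([9, -8], 8)
H2 returns [([9, -8], 8)]
= [([9, -8], 8)]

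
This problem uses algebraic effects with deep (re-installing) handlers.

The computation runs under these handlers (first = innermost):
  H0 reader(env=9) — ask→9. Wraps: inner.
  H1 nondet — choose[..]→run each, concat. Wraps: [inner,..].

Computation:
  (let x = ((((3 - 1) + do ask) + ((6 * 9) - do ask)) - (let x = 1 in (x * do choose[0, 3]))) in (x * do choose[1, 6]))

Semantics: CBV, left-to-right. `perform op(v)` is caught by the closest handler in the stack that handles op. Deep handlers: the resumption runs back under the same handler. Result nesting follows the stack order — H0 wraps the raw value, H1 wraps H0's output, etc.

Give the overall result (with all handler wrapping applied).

Evaluation trace:
ask @ H0 ⇒ 9
ask @ H0 ⇒ 9
choose[0, 3] @ H1
  branch[0] choose=0:
    choose[1, 6] @ H1
      branch[0] choose=1:
        H0 returns 56
        H1 returns [56]
      branch[1] choose=6:
        H0 returns 336
        H1 returns [336]
  branch[1] choose=3:
    choose[1, 6] @ H1
      branch[0] choose=1:
        H0 returns 53
        H1 returns [53]
      branch[1] choose=6:
        H0 returns 318
        H1 returns [318]
= [56, 336, 53, 318]

Answer: [56, 336, 53, 318]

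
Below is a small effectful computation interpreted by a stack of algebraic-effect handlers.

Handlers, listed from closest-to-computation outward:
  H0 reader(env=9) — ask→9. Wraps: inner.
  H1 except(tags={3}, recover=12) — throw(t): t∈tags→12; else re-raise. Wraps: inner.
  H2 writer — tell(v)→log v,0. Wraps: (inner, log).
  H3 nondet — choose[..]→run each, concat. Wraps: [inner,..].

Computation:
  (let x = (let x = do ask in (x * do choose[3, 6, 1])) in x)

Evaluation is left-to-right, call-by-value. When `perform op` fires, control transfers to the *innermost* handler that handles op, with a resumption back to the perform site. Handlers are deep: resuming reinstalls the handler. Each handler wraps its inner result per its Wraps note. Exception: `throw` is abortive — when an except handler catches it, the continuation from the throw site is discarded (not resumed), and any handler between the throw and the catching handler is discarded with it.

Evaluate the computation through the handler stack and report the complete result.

Evaluation trace:
ask @ H0 ⇒ 9
choose[3, 6, 1] @ H3
  branch[0] choose=3:
    H0 returns 27
    H1 returns 27
    H2 returns (27, ())
    H3 returns [(27, ())]
  branch[1] choose=6:
    H0 returns 54
    H1 returns 54
    H2 returns (54, ())
    H3 returns [(54, ())]
  branch[2] choose=1:
    H0 returns 9
    H1 returns 9
    H2 returns (9, ())
    H3 returns [(9, ())]
= [(27, ()), (54, ()), (9, ())]

Answer: [(27, ()), (54, ()), (9, ())]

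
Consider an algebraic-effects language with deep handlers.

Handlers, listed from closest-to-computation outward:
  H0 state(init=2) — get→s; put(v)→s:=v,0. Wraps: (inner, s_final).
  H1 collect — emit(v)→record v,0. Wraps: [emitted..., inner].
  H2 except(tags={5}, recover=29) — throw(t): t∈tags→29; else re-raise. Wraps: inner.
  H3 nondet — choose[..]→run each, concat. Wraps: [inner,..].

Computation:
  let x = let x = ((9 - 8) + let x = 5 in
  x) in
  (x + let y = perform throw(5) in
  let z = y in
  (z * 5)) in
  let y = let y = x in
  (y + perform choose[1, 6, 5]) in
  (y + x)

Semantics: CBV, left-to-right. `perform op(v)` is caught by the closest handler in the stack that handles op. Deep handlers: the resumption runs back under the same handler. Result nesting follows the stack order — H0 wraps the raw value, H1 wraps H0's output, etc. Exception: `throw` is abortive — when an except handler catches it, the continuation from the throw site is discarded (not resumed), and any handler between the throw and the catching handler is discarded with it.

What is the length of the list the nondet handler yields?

Step-by-step:
throw(5) @ H2 caught ⇒ 29
H3 returns [29]
= [29]

Answer: 1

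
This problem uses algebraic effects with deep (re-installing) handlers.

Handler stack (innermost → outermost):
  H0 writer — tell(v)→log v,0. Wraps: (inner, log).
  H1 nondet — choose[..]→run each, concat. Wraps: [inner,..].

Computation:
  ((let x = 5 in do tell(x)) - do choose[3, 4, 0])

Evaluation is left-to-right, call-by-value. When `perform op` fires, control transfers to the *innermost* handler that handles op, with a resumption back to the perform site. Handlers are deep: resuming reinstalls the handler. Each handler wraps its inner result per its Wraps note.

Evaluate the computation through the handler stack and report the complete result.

Answer: [(-3, (5)), (-4, (5)), (0, (5))]

Step-by-step:
tell(5) @ H0 ⇒ log+=5
choose[3, 4, 0] @ H1
  branch[0] choose=3:
    H0 returns (-3, (5))
    H1 returns [(-3, (5))]
  branch[1] choose=4:
    H0 returns (-4, (5))
    H1 returns [(-4, (5))]
  branch[2] choose=0:
    H0 returns (0, (5))
    H1 returns [(0, (5))]
= [(-3, (5)), (-4, (5)), (0, (5))]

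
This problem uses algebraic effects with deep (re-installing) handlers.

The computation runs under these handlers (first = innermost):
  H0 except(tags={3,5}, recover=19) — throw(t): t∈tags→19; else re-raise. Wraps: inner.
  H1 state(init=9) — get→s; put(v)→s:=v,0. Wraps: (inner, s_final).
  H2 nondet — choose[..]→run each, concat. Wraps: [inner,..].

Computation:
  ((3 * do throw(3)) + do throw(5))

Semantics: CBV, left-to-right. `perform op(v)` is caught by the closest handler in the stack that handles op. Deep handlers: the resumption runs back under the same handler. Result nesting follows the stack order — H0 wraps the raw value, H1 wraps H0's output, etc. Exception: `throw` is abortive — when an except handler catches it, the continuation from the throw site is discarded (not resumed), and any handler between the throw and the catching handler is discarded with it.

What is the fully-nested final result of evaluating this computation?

Evaluation trace:
throw(3) @ H0 caught ⇒ 19
H1 returns (19, 9)
H2 returns [(19, 9)]
= [(19, 9)]

Answer: [(19, 9)]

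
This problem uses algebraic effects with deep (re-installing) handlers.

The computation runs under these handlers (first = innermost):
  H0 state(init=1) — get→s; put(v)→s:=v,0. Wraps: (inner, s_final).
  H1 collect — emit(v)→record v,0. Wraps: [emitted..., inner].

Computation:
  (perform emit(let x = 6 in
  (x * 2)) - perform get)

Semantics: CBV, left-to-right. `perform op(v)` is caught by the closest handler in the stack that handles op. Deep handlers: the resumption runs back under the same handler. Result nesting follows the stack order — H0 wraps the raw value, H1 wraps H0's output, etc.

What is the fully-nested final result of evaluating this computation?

Answer: [12, (-1, 1)]

Working:
emit(12) @ H1 ⇒ out+=12
get @ H0 ⇒ 1
H0 returns (-1, 1)
H1 returns [12, (-1, 1)]
= [12, (-1, 1)]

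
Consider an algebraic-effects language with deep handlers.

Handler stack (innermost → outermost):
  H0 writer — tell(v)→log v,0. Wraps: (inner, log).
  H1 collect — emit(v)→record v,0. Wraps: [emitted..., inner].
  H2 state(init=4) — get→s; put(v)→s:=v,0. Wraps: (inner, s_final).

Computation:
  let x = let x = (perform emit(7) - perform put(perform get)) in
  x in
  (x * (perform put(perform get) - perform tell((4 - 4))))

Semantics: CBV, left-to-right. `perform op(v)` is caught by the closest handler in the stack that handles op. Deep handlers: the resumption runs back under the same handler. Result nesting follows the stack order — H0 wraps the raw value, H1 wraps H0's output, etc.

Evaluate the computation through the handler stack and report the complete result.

Answer: ([7, (0, (0))], 4)

Working:
emit(7) @ H1 ⇒ out+=7
get @ H2 ⇒ 4
put(4) @ H2 ⇒ s:=4
get @ H2 ⇒ 4
put(4) @ H2 ⇒ s:=4
tell(0) @ H0 ⇒ log+=0
H0 returns (0, (0))
H1 returns [7, (0, (0))]
H2 returns ([7, (0, (0))], 4)
= ([7, (0, (0))], 4)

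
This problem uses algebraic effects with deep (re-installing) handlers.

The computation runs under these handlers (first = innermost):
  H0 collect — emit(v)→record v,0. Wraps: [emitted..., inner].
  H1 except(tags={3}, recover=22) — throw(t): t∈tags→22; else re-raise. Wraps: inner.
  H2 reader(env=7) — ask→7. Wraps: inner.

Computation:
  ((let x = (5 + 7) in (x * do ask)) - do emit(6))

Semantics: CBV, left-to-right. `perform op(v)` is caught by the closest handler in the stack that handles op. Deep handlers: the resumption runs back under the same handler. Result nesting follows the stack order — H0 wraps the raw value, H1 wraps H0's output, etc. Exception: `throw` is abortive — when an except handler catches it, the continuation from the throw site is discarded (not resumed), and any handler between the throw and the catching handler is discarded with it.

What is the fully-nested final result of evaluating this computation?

Step-by-step:
ask @ H2 ⇒ 7
emit(6) @ H0 ⇒ out+=6
H0 returns [6, 84]
H1 returns [6, 84]
H2 returns [6, 84]
= [6, 84]

Answer: [6, 84]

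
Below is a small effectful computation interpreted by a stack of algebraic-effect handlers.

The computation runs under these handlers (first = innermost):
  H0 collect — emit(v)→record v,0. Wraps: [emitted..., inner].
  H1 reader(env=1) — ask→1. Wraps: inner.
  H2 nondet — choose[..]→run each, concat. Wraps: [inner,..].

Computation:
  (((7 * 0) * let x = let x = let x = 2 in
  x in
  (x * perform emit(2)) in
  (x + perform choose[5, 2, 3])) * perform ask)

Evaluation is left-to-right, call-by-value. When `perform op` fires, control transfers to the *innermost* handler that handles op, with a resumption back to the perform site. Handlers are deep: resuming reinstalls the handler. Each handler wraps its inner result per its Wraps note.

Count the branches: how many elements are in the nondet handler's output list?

Working:
emit(2) @ H0 ⇒ out+=2
choose[5, 2, 3] @ H2
  branch[0] choose=5:
    ask @ H1 ⇒ 1
    H0 returns [2, 0]
    H1 returns [2, 0]
    H2 returns [[2, 0]]
  branch[1] choose=2:
    ask @ H1 ⇒ 1
    H0 returns [2, 0]
    H1 returns [2, 0]
    H2 returns [[2, 0]]
  branch[2] choose=3:
    ask @ H1 ⇒ 1
    H0 returns [2, 0]
    H1 returns [2, 0]
    H2 returns [[2, 0]]
= [[2, 0], [2, 0], [2, 0]]

Answer: 3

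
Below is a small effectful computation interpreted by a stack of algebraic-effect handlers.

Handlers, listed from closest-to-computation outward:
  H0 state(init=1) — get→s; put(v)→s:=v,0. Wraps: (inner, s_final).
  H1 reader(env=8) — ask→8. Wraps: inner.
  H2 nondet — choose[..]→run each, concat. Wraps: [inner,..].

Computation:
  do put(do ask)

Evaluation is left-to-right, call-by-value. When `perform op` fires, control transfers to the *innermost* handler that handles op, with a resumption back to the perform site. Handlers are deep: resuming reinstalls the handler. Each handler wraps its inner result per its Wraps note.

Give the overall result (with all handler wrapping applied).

Evaluation trace:
ask @ H1 ⇒ 8
put(8) @ H0 ⇒ s:=8
H0 returns (0, 8)
H1 returns (0, 8)
H2 returns [(0, 8)]
= [(0, 8)]

Answer: [(0, 8)]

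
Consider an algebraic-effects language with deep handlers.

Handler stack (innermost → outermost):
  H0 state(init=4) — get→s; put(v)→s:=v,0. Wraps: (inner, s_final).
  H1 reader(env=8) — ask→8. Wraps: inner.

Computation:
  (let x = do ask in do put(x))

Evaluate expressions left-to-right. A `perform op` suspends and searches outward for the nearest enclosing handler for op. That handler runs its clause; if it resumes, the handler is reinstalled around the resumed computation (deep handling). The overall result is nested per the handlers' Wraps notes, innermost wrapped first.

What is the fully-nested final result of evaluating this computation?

Evaluation trace:
ask @ H1 ⇒ 8
put(8) @ H0 ⇒ s:=8
H0 returns (0, 8)
H1 returns (0, 8)
= (0, 8)

Answer: (0, 8)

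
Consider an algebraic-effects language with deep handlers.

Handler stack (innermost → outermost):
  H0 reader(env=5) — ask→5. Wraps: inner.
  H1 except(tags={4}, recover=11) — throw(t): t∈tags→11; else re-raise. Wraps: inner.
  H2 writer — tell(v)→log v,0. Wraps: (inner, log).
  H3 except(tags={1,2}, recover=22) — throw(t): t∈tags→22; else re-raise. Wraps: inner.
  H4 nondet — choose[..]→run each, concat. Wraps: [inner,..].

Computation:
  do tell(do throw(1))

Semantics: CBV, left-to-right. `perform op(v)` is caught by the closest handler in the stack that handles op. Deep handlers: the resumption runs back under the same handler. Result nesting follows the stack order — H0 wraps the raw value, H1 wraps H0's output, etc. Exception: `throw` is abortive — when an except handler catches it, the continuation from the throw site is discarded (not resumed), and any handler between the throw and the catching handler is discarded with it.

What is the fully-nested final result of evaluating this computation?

Working:
throw(1) @ H1 re-raised
throw(1) @ H3 caught ⇒ 22
H4 returns [22]
= [22]

Answer: [22]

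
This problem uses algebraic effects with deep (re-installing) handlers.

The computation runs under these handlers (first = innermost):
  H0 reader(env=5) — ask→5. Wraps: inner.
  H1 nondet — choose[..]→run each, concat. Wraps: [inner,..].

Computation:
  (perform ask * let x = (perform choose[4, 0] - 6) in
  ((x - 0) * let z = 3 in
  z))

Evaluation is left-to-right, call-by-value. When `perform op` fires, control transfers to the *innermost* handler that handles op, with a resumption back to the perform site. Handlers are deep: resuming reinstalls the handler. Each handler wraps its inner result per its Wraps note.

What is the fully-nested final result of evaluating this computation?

Answer: [-30, -90]

Step-by-step:
ask @ H0 ⇒ 5
choose[4, 0] @ H1
  branch[0] choose=4:
    H0 returns -30
    H1 returns [-30]
  branch[1] choose=0:
    H0 returns -90
    H1 returns [-90]
= [-30, -90]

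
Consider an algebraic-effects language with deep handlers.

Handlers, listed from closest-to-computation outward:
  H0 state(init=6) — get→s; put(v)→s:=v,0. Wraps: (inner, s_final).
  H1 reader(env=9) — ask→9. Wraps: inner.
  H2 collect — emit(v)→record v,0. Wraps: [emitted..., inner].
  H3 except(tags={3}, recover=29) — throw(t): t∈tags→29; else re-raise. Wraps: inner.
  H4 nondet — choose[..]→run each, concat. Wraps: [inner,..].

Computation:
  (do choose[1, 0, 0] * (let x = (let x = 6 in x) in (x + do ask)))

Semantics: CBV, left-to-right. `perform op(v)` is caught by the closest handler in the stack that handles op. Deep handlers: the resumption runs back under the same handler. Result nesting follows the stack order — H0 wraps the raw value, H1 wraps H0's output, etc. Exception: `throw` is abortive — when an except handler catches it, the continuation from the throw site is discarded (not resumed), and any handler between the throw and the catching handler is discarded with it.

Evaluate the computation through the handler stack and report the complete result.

Answer: [[(15, 6)], [(0, 6)], [(0, 6)]]

Step-by-step:
choose[1, 0, 0] @ H4
  branch[0] choose=1:
    ask @ H1 ⇒ 9
    H0 returns (15, 6)
    H1 returns (15, 6)
    H2 returns [(15, 6)]
    H3 returns [(15, 6)]
    H4 returns [[(15, 6)]]
  branch[1] choose=0:
    ask @ H1 ⇒ 9
    H0 returns (0, 6)
    H1 returns (0, 6)
    H2 returns [(0, 6)]
    H3 returns [(0, 6)]
    H4 returns [[(0, 6)]]
  branch[2] choose=0:
    ask @ H1 ⇒ 9
    H0 returns (0, 6)
    H1 returns (0, 6)
    H2 returns [(0, 6)]
    H3 returns [(0, 6)]
    H4 returns [[(0, 6)]]
= [[(15, 6)], [(0, 6)], [(0, 6)]]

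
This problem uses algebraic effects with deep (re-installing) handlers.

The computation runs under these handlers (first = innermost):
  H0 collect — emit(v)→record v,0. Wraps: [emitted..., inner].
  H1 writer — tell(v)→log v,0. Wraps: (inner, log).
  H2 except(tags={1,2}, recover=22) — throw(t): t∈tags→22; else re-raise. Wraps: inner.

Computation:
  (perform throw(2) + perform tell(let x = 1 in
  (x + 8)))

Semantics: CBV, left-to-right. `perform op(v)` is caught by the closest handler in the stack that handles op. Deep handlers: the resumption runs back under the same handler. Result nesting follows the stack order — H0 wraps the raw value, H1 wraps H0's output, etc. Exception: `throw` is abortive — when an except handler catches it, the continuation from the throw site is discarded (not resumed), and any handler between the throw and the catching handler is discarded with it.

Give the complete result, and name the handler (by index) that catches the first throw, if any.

Answer: 22 ; first throw caught by: H2

Working:
throw(2) @ H2 caught ⇒ 22
= 22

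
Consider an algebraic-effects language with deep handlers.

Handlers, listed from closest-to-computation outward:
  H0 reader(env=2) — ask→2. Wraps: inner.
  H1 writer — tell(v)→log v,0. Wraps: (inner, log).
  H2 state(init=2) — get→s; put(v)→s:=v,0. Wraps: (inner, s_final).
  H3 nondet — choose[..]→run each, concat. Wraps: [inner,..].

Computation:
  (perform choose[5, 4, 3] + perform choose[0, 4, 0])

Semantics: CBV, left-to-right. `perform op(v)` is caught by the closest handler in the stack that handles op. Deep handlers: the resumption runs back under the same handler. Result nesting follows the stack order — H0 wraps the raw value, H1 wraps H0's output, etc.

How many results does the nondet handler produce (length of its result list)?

Evaluation trace:
choose[5, 4, 3] @ H3
  branch[0] choose=5:
    choose[0, 4, 0] @ H3
      branch[0] choose=0:
        H0 returns 5
        H1 returns (5, ())
        H2 returns ((5, ()), 2)
        H3 returns [((5, ()), 2)]
      branch[1] choose=4:
        H0 returns 9
        H1 returns (9, ())
        H2 returns ((9, ()), 2)
        H3 returns [((9, ()), 2)]
      branch[2] choose=0:
        H0 returns 5
        H1 returns (5, ())
        H2 returns ((5, ()), 2)
        H3 returns [((5, ()), 2)]
  branch[1] choose=4:
    choose[0, 4, 0] @ H3
      branch[0] choose=0:
        H0 returns 4
        H1 returns (4, ())
        H2 returns ((4, ()), 2)
        H3 returns [((4, ()), 2)]
      branch[1] choose=4:
        H0 returns 8
        H1 returns (8, ())
        H2 returns ((8, ()), 2)
        H3 returns [((8, ()), 2)]
      branch[2] choose=0:
        H0 returns 4
        H1 returns (4, ())
        H2 returns ((4, ()), 2)
        H3 returns [((4, ()), 2)]
  branch[2] choose=3:
    choose[0, 4, 0] @ H3
      branch[0] choose=0:
        H0 returns 3
        H1 returns (3, ())
        H2 returns ((3, ()), 2)
        H3 returns [((3, ()), 2)]
      branch[1] choose=4:
        H0 returns 7
        H1 returns (7, ())
        H2 returns ((7, ()), 2)
        H3 returns [((7, ()), 2)]
      branch[2] choose=0:
        H0 returns 3
        H1 returns (3, ())
        H2 returns ((3, ()), 2)
        H3 returns [((3, ()), 2)]
= [((5, ()), 2), ((9, ()), 2), ((5, ()), 2), ((4, ()), 2), ((8, ()), 2), ((4, ()), 2), ((3, ()), 2), ((7, ()), 2), ((3, ()), 2)]

Answer: 9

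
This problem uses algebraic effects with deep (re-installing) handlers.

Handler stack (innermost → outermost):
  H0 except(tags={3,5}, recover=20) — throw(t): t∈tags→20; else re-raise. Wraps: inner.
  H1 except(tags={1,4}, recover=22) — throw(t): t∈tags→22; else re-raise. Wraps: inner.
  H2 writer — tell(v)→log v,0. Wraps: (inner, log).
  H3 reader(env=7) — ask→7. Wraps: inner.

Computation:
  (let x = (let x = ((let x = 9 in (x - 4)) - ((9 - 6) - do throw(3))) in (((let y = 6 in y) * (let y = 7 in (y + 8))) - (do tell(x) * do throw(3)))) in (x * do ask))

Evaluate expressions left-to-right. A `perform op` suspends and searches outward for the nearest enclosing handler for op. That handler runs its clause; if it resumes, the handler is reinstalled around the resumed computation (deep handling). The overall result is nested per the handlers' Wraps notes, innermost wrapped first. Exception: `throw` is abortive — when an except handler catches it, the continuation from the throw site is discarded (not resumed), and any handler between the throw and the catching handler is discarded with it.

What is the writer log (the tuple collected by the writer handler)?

Step-by-step:
throw(3) @ H0 caught ⇒ 20
H1 returns 20
H2 returns (20, ())
H3 returns (20, ())
= (20, ())

Answer: ()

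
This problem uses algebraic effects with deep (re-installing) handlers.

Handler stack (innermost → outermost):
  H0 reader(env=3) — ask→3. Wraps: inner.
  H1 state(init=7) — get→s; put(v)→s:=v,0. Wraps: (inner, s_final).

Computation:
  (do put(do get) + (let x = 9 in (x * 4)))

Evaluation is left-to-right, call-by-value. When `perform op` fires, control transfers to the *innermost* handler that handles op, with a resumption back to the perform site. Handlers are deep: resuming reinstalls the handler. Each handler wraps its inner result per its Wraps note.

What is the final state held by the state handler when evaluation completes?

Answer: 7

Evaluation trace:
get @ H1 ⇒ 7
put(7) @ H1 ⇒ s:=7
H0 returns 36
H1 returns (36, 7)
= (36, 7)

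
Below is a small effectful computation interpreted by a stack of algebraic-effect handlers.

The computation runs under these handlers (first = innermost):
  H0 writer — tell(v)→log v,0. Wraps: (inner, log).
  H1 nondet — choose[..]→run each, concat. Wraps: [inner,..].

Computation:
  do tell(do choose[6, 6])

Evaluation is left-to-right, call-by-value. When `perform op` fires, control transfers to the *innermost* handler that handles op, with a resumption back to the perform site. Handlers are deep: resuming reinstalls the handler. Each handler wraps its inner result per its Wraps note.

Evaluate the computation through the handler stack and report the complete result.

Answer: [(0, (6)), (0, (6))]

Working:
choose[6, 6] @ H1
  branch[0] choose=6:
    tell(6) @ H0 ⇒ log+=6
    H0 returns (0, (6))
    H1 returns [(0, (6))]
  branch[1] choose=6:
    tell(6) @ H0 ⇒ log+=6
    H0 returns (0, (6))
    H1 returns [(0, (6))]
= [(0, (6)), (0, (6))]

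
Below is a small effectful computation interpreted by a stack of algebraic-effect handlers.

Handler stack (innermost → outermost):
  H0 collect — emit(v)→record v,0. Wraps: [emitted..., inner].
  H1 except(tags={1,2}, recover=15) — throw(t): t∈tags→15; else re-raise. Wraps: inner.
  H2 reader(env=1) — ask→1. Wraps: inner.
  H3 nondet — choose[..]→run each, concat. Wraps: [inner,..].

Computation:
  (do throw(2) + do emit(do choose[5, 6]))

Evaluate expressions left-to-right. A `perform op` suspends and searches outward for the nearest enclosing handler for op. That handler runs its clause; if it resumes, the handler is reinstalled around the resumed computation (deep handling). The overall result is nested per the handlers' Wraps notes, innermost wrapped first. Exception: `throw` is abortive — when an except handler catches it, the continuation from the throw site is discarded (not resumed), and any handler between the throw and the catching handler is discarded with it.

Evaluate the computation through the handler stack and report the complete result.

Answer: [15]

Evaluation trace:
throw(2) @ H1 caught ⇒ 15
H2 returns 15
H3 returns [15]
= [15]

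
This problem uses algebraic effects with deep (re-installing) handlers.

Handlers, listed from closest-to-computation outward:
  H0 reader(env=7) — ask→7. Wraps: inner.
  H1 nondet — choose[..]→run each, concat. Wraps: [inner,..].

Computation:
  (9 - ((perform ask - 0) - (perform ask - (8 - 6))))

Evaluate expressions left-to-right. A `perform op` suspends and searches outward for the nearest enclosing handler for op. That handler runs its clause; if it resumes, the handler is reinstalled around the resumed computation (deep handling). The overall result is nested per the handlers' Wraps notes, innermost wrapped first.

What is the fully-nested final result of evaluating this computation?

Step-by-step:
ask @ H0 ⇒ 7
ask @ H0 ⇒ 7
H0 returns 7
H1 returns [7]
= [7]

Answer: [7]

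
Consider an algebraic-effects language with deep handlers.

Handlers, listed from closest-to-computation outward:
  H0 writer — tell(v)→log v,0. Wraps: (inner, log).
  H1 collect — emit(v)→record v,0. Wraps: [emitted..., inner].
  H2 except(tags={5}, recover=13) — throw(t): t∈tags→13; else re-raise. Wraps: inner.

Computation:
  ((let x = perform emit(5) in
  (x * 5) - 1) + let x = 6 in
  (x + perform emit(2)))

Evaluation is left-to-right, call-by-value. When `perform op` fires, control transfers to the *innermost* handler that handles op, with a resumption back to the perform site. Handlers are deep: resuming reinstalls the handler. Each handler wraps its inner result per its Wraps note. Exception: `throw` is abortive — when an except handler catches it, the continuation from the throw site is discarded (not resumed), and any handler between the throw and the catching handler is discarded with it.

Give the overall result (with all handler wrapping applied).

Evaluation trace:
emit(5) @ H1 ⇒ out+=5
emit(2) @ H1 ⇒ out+=2
H0 returns (5, ())
H1 returns [5, 2, (5, ())]
H2 returns [5, 2, (5, ())]
= [5, 2, (5, ())]

Answer: [5, 2, (5, ())]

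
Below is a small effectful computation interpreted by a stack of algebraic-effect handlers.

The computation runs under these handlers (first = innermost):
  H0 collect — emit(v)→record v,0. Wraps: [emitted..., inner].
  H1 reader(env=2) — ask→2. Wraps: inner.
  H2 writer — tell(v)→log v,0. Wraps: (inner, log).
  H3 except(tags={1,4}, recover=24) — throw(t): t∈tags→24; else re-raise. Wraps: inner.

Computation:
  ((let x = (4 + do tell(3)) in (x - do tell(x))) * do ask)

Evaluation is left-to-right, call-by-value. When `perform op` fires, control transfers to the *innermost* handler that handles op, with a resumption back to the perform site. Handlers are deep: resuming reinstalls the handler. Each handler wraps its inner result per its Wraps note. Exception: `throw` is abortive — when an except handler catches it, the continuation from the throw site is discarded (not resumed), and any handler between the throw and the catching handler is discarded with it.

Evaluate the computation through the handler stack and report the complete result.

Working:
tell(3) @ H2 ⇒ log+=3
tell(4) @ H2 ⇒ log+=4
ask @ H1 ⇒ 2
H0 returns [8]
H1 returns [8]
H2 returns ([8], (3, 4))
H3 returns ([8], (3, 4))
= ([8], (3, 4))

Answer: ([8], (3, 4))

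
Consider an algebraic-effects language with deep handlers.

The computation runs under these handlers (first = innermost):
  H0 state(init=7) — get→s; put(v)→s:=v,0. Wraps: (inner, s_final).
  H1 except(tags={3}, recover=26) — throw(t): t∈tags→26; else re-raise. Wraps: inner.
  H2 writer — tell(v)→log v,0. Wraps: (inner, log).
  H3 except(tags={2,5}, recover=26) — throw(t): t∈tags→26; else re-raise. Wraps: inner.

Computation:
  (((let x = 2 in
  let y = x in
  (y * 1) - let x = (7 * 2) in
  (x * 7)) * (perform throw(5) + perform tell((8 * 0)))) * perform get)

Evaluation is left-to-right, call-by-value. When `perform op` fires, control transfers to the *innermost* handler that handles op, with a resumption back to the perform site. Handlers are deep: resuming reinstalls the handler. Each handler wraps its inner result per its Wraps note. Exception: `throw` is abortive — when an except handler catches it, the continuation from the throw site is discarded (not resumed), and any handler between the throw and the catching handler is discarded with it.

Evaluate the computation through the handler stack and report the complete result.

Evaluation trace:
throw(5) @ H1 re-raised
throw(5) @ H3 caught ⇒ 26
= 26

Answer: 26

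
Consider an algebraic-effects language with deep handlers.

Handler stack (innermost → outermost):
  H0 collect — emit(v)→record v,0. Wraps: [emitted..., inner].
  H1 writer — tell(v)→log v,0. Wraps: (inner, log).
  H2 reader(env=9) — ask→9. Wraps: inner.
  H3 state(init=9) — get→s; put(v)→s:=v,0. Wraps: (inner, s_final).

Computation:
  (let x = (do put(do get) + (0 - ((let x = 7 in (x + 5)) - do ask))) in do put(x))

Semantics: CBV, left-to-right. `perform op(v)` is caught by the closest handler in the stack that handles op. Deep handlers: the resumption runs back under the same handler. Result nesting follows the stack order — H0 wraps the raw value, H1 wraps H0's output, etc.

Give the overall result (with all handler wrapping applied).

Answer: (([0], ()), -3)

Evaluation trace:
get @ H3 ⇒ 9
put(9) @ H3 ⇒ s:=9
ask @ H2 ⇒ 9
put(-3) @ H3 ⇒ s:=-3
H0 returns [0]
H1 returns ([0], ())
H2 returns ([0], ())
H3 returns (([0], ()), -3)
= (([0], ()), -3)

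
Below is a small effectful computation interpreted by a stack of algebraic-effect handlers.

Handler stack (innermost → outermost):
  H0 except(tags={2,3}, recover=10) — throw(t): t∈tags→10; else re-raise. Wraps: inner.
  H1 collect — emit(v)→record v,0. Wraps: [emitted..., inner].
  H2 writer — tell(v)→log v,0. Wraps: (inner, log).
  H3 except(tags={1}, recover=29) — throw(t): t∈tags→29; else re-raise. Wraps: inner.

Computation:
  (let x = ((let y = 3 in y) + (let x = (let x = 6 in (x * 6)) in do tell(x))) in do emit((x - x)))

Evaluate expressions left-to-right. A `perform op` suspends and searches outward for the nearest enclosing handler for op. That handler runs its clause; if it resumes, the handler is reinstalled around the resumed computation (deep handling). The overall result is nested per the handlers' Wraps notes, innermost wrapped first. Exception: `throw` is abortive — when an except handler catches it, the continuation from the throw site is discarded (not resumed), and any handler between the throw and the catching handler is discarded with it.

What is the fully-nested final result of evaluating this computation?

Answer: ([0, 0], (36))

Evaluation trace:
tell(36) @ H2 ⇒ log+=36
emit(0) @ H1 ⇒ out+=0
H0 returns 0
H1 returns [0, 0]
H2 returns ([0, 0], (36))
H3 returns ([0, 0], (36))
= ([0, 0], (36))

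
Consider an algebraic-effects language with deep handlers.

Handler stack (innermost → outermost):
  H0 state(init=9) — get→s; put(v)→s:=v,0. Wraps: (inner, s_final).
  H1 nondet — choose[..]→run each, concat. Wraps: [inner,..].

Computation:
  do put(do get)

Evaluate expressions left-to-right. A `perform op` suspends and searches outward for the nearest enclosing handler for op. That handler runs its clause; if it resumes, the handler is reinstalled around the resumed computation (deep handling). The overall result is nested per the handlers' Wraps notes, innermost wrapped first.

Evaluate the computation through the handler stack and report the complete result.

Answer: [(0, 9)]

Working:
get @ H0 ⇒ 9
put(9) @ H0 ⇒ s:=9
H0 returns (0, 9)
H1 returns [(0, 9)]
= [(0, 9)]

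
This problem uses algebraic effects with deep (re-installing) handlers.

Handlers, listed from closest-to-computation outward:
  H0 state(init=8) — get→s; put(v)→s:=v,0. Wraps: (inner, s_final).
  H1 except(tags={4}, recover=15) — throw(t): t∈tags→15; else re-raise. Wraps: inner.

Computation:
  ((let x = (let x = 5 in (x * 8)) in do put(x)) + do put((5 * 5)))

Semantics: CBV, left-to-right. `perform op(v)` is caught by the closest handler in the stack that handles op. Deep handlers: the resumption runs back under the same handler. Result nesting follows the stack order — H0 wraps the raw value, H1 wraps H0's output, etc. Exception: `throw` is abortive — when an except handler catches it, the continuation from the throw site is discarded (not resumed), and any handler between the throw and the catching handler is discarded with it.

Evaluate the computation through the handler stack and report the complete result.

Answer: (0, 25)

Step-by-step:
put(40) @ H0 ⇒ s:=40
put(25) @ H0 ⇒ s:=25
H0 returns (0, 25)
H1 returns (0, 25)
= (0, 25)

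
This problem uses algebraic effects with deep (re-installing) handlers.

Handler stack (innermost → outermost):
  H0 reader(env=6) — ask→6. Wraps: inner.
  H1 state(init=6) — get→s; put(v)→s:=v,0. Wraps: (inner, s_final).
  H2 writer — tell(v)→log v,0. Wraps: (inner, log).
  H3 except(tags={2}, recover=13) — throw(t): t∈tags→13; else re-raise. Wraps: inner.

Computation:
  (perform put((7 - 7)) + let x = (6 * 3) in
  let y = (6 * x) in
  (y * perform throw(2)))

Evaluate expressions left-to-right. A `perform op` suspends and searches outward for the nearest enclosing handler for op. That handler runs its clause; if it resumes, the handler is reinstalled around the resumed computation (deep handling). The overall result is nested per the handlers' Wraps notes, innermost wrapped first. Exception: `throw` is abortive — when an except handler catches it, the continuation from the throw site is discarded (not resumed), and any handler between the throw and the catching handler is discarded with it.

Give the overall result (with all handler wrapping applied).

Evaluation trace:
put(0) @ H1 ⇒ s:=0
throw(2) @ H3 caught ⇒ 13
= 13

Answer: 13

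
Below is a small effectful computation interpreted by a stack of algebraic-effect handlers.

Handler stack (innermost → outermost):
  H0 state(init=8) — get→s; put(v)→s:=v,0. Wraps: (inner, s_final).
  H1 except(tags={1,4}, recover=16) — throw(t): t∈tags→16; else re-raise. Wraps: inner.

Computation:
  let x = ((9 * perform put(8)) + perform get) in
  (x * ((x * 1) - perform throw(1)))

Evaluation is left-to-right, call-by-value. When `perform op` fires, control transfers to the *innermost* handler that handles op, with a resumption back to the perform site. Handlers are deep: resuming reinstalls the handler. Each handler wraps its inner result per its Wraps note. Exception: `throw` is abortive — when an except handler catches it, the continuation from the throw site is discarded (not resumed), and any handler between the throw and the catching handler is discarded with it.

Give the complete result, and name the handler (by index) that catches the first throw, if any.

Answer: 16 ; first throw caught by: H1

Step-by-step:
put(8) @ H0 ⇒ s:=8
get @ H0 ⇒ 8
throw(1) @ H1 caught ⇒ 16
= 16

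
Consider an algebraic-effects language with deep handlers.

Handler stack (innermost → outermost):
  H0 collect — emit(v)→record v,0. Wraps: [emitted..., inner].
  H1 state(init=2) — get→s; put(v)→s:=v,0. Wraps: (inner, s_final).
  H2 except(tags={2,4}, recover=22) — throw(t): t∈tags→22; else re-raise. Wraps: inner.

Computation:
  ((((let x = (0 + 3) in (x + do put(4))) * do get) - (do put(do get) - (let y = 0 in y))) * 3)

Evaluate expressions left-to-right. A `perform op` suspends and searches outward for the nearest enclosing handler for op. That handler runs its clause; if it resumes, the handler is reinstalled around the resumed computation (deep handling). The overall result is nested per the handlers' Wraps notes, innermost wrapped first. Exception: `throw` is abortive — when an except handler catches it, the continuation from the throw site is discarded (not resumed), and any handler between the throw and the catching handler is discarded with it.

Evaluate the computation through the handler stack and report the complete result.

Step-by-step:
put(4) @ H1 ⇒ s:=4
get @ H1 ⇒ 4
get @ H1 ⇒ 4
put(4) @ H1 ⇒ s:=4
H0 returns [36]
H1 returns ([36], 4)
H2 returns ([36], 4)
= ([36], 4)

Answer: ([36], 4)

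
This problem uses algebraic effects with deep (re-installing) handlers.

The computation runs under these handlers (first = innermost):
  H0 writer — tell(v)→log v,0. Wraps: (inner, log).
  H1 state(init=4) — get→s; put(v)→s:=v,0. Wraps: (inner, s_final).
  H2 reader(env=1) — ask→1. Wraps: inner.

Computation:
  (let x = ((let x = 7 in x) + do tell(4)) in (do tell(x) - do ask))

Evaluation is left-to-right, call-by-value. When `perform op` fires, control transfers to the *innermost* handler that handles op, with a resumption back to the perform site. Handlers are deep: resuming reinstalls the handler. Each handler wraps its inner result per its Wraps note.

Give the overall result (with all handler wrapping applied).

Answer: ((-1, (4, 7)), 4)

Evaluation trace:
tell(4) @ H0 ⇒ log+=4
tell(7) @ H0 ⇒ log+=7
ask @ H2 ⇒ 1
H0 returns (-1, (4, 7))
H1 returns ((-1, (4, 7)), 4)
H2 returns ((-1, (4, 7)), 4)
= ((-1, (4, 7)), 4)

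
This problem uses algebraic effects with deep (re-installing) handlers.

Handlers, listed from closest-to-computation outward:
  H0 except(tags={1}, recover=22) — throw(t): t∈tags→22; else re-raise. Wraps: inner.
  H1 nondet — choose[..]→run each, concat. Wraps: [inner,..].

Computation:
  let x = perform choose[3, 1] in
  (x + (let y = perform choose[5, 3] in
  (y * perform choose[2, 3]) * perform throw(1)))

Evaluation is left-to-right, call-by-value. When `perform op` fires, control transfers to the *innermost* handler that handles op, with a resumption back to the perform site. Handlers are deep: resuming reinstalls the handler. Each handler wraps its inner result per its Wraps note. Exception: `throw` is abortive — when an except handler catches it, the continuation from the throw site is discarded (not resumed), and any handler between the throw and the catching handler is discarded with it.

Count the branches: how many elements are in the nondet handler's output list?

Step-by-step:
choose[3, 1] @ H1
  branch[0] choose=3:
    choose[5, 3] @ H1
      branch[0] choose=5:
        choose[2, 3] @ H1
          branch[0] choose=2:
            throw(1) @ H0 caught ⇒ 22
            H1 returns [22]
          branch[1] choose=3:
            throw(1) @ H0 caught ⇒ 22
            H1 returns [22]
      branch[1] choose=3:
        choose[2, 3] @ H1
          branch[0] choose=2:
            throw(1) @ H0 caught ⇒ 22
            H1 returns [22]
          branch[1] choose=3:
            throw(1) @ H0 caught ⇒ 22
            H1 returns [22]
  branch[1] choose=1:
    choose[5, 3] @ H1
      branch[0] choose=5:
        choose[2, 3] @ H1
          branch[0] choose=2:
            throw(1) @ H0 caught ⇒ 22
            H1 returns [22]
          branch[1] choose=3:
            throw(1) @ H0 caught ⇒ 22
            H1 returns [22]
      branch[1] choose=3:
        choose[2, 3] @ H1
          branch[0] choose=2:
            throw(1) @ H0 caught ⇒ 22
            H1 returns [22]
          branch[1] choose=3:
            throw(1) @ H0 caught ⇒ 22
            H1 returns [22]
= [22, 22, 22, 22, 22, 22, 22, 22]

Answer: 8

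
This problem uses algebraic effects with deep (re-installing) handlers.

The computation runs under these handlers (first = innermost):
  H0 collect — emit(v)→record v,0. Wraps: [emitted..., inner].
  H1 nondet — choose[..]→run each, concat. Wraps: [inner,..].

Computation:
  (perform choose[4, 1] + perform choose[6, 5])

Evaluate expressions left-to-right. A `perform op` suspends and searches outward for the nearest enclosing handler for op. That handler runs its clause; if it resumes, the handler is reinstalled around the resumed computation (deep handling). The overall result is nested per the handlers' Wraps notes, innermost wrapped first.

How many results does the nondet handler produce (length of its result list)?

Answer: 4

Evaluation trace:
choose[4, 1] @ H1
  branch[0] choose=4:
    choose[6, 5] @ H1
      branch[0] choose=6:
        H0 returns [10]
        H1 returns [[10]]
      branch[1] choose=5:
        H0 returns [9]
        H1 returns [[9]]
  branch[1] choose=1:
    choose[6, 5] @ H1
      branch[0] choose=6:
        H0 returns [7]
        H1 returns [[7]]
      branch[1] choose=5:
        H0 returns [6]
        H1 returns [[6]]
= [[10], [9], [7], [6]]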